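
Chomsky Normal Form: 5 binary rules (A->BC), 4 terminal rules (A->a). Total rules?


CNF allows two rule forms:
  A -> BC (binary): 5 rules
  A -> a (terminal): 4 rules
Total = 5 + 4 = 9

9


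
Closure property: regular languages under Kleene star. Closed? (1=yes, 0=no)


Regular languages are closed under:
- Union (DFA product construction)
- Intersection (DFA product construction)
- Complement (swap accept/reject states)
- Concatenation (NFA construction)
- Kleene star (NFA construction)
Kleene star is in this list
Therefore: closed

1


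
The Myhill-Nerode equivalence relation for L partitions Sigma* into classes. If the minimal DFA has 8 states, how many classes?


Myhill-Nerode theorem:
Number of equivalence classes = number of states in minimal DFA
Minimal DFA states = 8
Therefore equivalence classes = 8

8


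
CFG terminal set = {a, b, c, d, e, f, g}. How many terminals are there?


Terminal symbols: a, b, c, d, e, f, g
Counting each: a (#1), b (#2), c (#3), d (#4), e (#5), f (#6), g (#7)
Total = 7

7


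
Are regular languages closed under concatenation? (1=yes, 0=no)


Regular languages are closed under all standard operations:
- Union: Yes (product construction)
- Intersection: Yes (product construction)
- Complement: Yes (swap accept/reject)
- Concatenation: Yes (NFA construction)
Operation: concatenation -> Closed

1


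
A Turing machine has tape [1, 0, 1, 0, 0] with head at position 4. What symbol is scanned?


Tape: [1, 0, 1, 0, 0]
Positions: 0 1 2 3 4
Values:    1 0 1 0 0
Head at position 4
tape[4] = 0

0


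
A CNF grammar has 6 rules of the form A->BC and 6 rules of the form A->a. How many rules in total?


CNF allows two rule forms:
  A -> BC (binary): 6 rules
  A -> a (terminal): 6 rules
Total = 6 + 6 = 12

12


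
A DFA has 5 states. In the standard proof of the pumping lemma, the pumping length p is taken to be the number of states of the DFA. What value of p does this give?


Pumping lemma for regular languages (standard proof):
Take p = |Q|, the number of DFA states.
Any string of length >= |Q| passes through |Q|+1 states while reading its first |Q| symbols,
so by pigeonhole some state repeats, giving the loop that can be pumped.
Here |Q| = 5
Therefore the proof uses p = 5

5


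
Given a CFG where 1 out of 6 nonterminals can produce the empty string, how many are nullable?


Nonterminals: {S, A, B, C, D, E}
A nonterminal is nullable if it can derive epsilon
Counting nullable nonterminals: 1
Total nullable = 1

1


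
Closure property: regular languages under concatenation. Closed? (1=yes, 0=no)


Regular languages are closed under:
- Union (DFA product construction)
- Intersection (DFA product construction)
- Complement (swap accept/reject states)
- Concatenation (NFA construction)
- Kleene star (NFA construction)
concatenation is in this list
Therefore: closed

1


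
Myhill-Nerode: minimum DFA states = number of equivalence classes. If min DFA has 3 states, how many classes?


Myhill-Nerode theorem:
Number of equivalence classes = number of states in minimal DFA
Minimal DFA states = 3
Therefore equivalence classes = 3

3


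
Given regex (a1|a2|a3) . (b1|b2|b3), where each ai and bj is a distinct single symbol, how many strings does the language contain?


First group: 3 alternatives
Second group: 3 alternatives
Concatenation: each choice from group 1 pairs with each from group 2
Total = 3 x 3 = 9

9


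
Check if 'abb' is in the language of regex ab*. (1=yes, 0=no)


Pattern: ab*
String: 'abb'
Pattern requires: exactly one 'a' followed by zero or more 'b's
First char is 'a' -> OK
Rest 'bb': all b's? Yes
Result: 1

1


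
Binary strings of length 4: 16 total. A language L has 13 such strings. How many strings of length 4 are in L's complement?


Alphabet: {0,1}
String length: 4
Total strings of length 4 = 2^4 = 16
Strings in L = 13
Complement = total - |L|
= 16 - 13
= 3

3


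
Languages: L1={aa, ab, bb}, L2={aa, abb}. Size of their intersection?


L1 = {aa, ab, bb}
L2 = {aa, abb}
Checking each string in L1 against L2:
  'aa': in L2? Yes
  'ab': in L2? No
  'bb': in L2? No
Intersection = {aa}
|L1 ∩ L2| = 1

1


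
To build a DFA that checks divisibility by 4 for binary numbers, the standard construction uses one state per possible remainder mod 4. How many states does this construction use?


Divisibility by 4 is tracked via the remainder mod 4: 0, 1, ..., 3
The construction assigns one state to each remainder
Number of remainders = 4

4


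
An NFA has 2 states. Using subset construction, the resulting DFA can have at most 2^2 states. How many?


NFA has 2 states
Subset construction: each DFA state = subset of NFA states
Maximum subsets = 2^2
2^2 = 4

4


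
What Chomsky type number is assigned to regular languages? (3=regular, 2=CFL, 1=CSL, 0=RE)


Chomsky hierarchy levels:
  Type 3: Regular (DFA/NFA/regex)
  Type 2: Context-free (PDA)
  Type 1: Context-sensitive
  Type 0: Recursively enumerable (TM)
'regular' corresponds to Type 3

3


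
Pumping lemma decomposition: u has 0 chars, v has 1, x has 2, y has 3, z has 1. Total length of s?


|s| = |u| + |v| + |x| + |y| + |z|
= 0 + 1 + 2 + 3 + 1
= 1 + 2 + 4
= 3 + 4
= 7

7


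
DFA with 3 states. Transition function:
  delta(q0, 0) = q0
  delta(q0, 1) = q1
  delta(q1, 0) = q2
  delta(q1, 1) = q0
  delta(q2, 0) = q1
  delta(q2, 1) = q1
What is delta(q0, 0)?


Looking up transition function:
delta(q0, 0) in the table
Row: q0, Column: 0
Result: q0

q0


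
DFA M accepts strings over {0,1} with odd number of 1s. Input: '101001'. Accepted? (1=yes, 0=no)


DFA has 2 states: q_even (start, accept=no) and q_odd
Processing string '101001' character by character:
  Position 0: read '1', 1-count=1 -> q_odd
  Position 1: read '0', 1-count=1 -> q_odd (no change)
  Position 2: read '1', 1-count=2 -> q_even
  Position 3: read '0', 1-count=2 -> q_even (no change)
  Position 4: read '0', 1-count=2 -> q_even (no change)
  Position 5: read '1', 1-count=3 -> q_odd
Final state: q_odd, total 1s = 3 (odd); the DFA requires an odd count -> accept

1


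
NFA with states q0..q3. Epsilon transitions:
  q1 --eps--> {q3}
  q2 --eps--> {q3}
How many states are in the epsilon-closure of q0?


Starting from q0
Initialize closure = {q0}
q0 has no outgoing epsilon transitions -> nothing to add
Final closure: {q0}
Size = 1

1


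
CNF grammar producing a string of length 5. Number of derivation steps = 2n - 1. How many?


Chomsky Normal Form derivation:
String length n = 5
Each step either:
  - Splits a nonterminal into two (n-1 such steps)
  - Converts a nonterminal to terminal (n such steps)
Total = (n-1) + n = 2n - 1
= 2(5) - 1
= 10 - 1
= 9

9


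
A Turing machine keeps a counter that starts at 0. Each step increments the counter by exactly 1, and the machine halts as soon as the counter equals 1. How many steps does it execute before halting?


Counter starts at 0. Counting sequence:
  Step 1: counter = 1
Counter reached 1 -> halt
Total steps = 1

1


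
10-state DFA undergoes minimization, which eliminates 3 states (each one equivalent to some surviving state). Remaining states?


Original DFA: 10 states
Redundant states removed: 3
Minimized states = original - removed
= 10 - 3
= 7

7


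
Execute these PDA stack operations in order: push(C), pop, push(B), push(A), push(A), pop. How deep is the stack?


Tracing stack operations:
  push(C) -> stack = [C], depth=1
  pop -> removed C, stack = [], depth=0
  push(B) -> stack = [B], depth=1
  push(A) -> stack = [B,A], depth=2
  push(A) -> stack = [B,A,A], depth=3
  pop -> removed A, stack = [B,A], depth=2
Final depth = 2

2


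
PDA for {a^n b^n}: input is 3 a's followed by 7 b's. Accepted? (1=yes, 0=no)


Language requires equal numbers of a's and b's
PDA pushes for each 'a', pops for each 'b'
Number of a's = 3
Number of b's = 7
3 != 7 -> Reject

0


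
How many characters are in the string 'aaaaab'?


String: 'aaaaab'
Counting characters:
  'a' appears 5 time(s)
  'b' appears 1 time(s)
Total length = 5 + 1 = 6

6


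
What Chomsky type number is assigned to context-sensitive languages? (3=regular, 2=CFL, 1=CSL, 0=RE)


Chomsky hierarchy levels:
  Type 3: Regular (DFA/NFA/regex)
  Type 2: Context-free (PDA)
  Type 1: Context-sensitive
  Type 0: Recursively enumerable (TM)
'context-sensitive' corresponds to Type 1

1


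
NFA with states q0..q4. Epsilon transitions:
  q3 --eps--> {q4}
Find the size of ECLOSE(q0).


Starting from q0
Initialize closure = {q0}
q0 has no outgoing epsilon transitions -> nothing to add
Final closure: {q0}
Size = 1

1


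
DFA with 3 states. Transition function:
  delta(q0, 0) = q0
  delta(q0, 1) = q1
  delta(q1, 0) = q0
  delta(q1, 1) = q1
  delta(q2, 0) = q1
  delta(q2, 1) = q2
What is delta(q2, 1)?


Looking up transition function:
delta(q2, 1) in the table
Row: q2, Column: 1
Result: q2

q2


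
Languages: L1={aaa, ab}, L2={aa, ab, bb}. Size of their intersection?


L1 = {aaa, ab}
L2 = {aa, ab, bb}
Checking each string in L1 against L2:
  'aaa': in L2? No
  'ab': in L2? Yes
Intersection = {ab}
|L1 ∩ L2| = 1

1


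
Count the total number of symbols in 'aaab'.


String: 'aaab'
Counting characters:
  'a' appears 3 time(s)
  'b' appears 1 time(s)
Total length = 3 + 1 = 4

4


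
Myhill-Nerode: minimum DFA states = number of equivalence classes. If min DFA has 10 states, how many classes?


Myhill-Nerode theorem:
Number of equivalence classes = number of states in minimal DFA
Minimal DFA states = 10
Therefore equivalence classes = 10

10


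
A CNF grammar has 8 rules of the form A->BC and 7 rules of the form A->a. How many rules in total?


CNF allows two rule forms:
  A -> BC (binary): 8 rules
  A -> a (terminal): 7 rules
Total = 8 + 7 = 15

15


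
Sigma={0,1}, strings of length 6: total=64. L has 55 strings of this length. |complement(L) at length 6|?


Alphabet: {0,1}
String length: 6
Total strings of length 6 = 2^6 = 64
Strings in L = 55
Complement = total - |L|
= 64 - 55
= 9

9


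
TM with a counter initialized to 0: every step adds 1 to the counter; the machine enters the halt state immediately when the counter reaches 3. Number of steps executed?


Counter starts at 0. Counting sequence:
  Step 1: counter = 1
  Step 2: counter = 2
  Step 3: counter = 3
Counter reached 3 -> halt
Total steps = 3

3


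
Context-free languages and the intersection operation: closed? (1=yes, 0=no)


CFL closure properties:
  Closed under: union, concatenation, Kleene star
  NOT closed under: intersection, complement
Operation 'intersection' is in not-closed list -> No (not closed)

0


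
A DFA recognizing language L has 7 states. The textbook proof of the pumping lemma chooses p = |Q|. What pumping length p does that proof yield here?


Pumping lemma for regular languages (standard proof):
Take p = |Q|, the number of DFA states.
Any string of length >= |Q| passes through |Q|+1 states while reading its first |Q| symbols,
so by pigeonhole some state repeats, giving the loop that can be pumped.
Here |Q| = 7
Therefore the proof uses p = 7

7


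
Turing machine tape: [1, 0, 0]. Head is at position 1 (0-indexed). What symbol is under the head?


Tape: [1, 0, 0]
Positions: 0 1 2
Values:    1 0 0
Head at position 1
tape[1] = 0

0


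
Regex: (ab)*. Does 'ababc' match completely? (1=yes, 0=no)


Pattern: (ab)*
String: 'ababc'
Pattern requires: zero or more repetitions of 'ab'
Length 5 is odd -> cannot be (ab)* -> no match
Result: 0

0


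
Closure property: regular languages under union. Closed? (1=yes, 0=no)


Regular languages are closed under:
- Union (DFA product construction)
- Intersection (DFA product construction)
- Complement (swap accept/reject states)
- Concatenation (NFA construction)
- Kleene star (NFA construction)
union is in this list
Therefore: closed

1


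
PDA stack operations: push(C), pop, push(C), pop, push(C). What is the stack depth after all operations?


Tracing stack operations:
  push(C) -> stack = [C], depth=1
  pop -> removed C, stack = [], depth=0
  push(C) -> stack = [C], depth=1
  pop -> removed C, stack = [], depth=0
  push(C) -> stack = [C], depth=1
Final depth = 1

1


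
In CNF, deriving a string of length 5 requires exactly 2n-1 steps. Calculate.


Chomsky Normal Form derivation:
String length n = 5
Each step either:
  - Splits a nonterminal into two (n-1 such steps)
  - Converts a nonterminal to terminal (n such steps)
Total = (n-1) + n = 2n - 1
= 2(5) - 1
= 10 - 1
= 9

9


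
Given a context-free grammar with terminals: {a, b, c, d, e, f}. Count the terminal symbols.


Terminal symbols: a, b, c, d, e, f
Counting each: a (#1), b (#2), c (#3), d (#4), e (#5), f (#6)
Total = 6

6


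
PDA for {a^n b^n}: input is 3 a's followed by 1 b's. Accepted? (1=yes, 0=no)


Language requires equal numbers of a's and b's
PDA pushes for each 'a', pops for each 'b'
Number of a's = 3
Number of b's = 1
3 != 1 -> Reject

0


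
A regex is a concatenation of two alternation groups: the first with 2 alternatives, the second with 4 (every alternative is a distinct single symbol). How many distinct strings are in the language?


First group: 2 alternatives
Second group: 4 alternatives
Concatenation: each choice from group 1 pairs with each from group 2
Total = 2 x 4 = 8

8


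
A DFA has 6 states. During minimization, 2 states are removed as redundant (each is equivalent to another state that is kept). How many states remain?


Original DFA: 6 states
Redundant states removed: 2
Minimized states = original - removed
= 6 - 2
= 4

4


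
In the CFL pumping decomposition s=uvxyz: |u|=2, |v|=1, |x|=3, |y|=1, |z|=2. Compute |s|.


|s| = |u| + |v| + |x| + |y| + |z|
= 2 + 1 + 3 + 1 + 2
= 3 + 3 + 3
= 6 + 3
= 9

9


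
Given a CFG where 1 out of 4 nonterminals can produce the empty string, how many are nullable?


Nonterminals: {S, A, B, C}
A nonterminal is nullable if it can derive epsilon
Counting nullable nonterminals: 1
Total nullable = 1

1


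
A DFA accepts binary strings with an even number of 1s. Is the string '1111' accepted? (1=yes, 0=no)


DFA has 2 states: q_even (start, accept=yes) and q_odd
Processing string '1111' character by character:
  Position 0: read '1', 1-count=1 -> q_odd
  Position 1: read '1', 1-count=2 -> q_even
  Position 2: read '1', 1-count=3 -> q_odd
  Position 3: read '1', 1-count=4 -> q_even
Final state: q_even, total 1s = 4 (even); the DFA requires an even count -> accept

1


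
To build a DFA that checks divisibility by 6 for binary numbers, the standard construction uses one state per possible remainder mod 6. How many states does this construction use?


Divisibility by 6 is tracked via the remainder mod 6: 0, 1, ..., 5
The construction assigns one state to each remainder
Number of remainders = 6

6


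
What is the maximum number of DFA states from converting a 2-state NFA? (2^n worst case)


NFA has 2 states
Subset construction: each DFA state = subset of NFA states
Maximum subsets = 2^2
2^2 = 4

4


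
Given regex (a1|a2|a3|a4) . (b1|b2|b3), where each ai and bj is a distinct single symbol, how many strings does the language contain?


First group: 4 alternatives
Second group: 3 alternatives
Concatenation: each choice from group 1 pairs with each from group 2
Total = 4 x 3 = 12

12


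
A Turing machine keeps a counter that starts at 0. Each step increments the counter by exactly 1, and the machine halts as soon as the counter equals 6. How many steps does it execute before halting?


Counter starts at 0. Counting sequence:
  Step 1: counter = 1
  Step 2: counter = 2
  Step 3: counter = 3
  Step 4: counter = 4
  Step 5: counter = 5
  Step 6: counter = 6
Counter reached 6 -> halt
Total steps = 6

6


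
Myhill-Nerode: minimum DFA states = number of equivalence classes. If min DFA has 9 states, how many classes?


Myhill-Nerode theorem:
Number of equivalence classes = number of states in minimal DFA
Minimal DFA states = 9
Therefore equivalence classes = 9

9


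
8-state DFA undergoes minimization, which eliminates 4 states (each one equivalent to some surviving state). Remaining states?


Original DFA: 8 states
Redundant states removed: 4
Minimized states = original - removed
= 8 - 4
= 4

4


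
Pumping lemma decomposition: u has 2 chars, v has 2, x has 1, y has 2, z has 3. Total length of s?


|s| = |u| + |v| + |x| + |y| + |z|
= 2 + 2 + 1 + 2 + 3
= 4 + 1 + 5
= 5 + 5
= 10

10


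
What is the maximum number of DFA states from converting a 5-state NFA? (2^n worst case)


NFA has 5 states
Subset construction: each DFA state = subset of NFA states
Maximum subsets = 2^5
2^5 = 32

32


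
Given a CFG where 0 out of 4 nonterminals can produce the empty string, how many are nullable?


Nonterminals: {S, A, B, C}
A nonterminal is nullable if it can derive epsilon
Counting nullable nonterminals: 0
Total nullable = 0

0


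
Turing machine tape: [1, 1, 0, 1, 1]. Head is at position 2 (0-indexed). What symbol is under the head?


Tape: [1, 1, 0, 1, 1]
Positions: 0 1 2 3 4
Values:    1 1 0 1 1
Head at position 2
tape[2] = 0

0


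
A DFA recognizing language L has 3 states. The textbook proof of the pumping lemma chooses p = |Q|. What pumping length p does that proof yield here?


Pumping lemma for regular languages (standard proof):
Take p = |Q|, the number of DFA states.
Any string of length >= |Q| passes through |Q|+1 states while reading its first |Q| symbols,
so by pigeonhole some state repeats, giving the loop that can be pumped.
Here |Q| = 3
Therefore the proof uses p = 3

3


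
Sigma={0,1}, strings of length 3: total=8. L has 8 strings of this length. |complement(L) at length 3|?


Alphabet: {0,1}
String length: 3
Total strings of length 3 = 2^3 = 8
Strings in L = 8
Complement = total - |L|
= 8 - 8
= 0

0


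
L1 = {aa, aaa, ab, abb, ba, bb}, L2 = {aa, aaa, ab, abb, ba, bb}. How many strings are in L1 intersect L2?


L1 = {aa, aaa, ab, abb, ba, bb}
L2 = {aa, aaa, ab, abb, ba, bb}
Checking each string in L1 against L2:
  'aa': in L2? Yes
  'aaa': in L2? Yes
  'ab': in L2? Yes
  'abb': in L2? Yes
  'ba': in L2? Yes
  'bb': in L2? Yes
Intersection = {aa, aaa, ab, abb, ba, bb}
|L1 ∩ L2| = 6

6


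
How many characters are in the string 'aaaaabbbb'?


String: 'aaaaabbbb'
Counting characters:
  'a' appears 5 time(s)
  'b' appears 4 time(s)
Total length = 5 + 4 = 9

9


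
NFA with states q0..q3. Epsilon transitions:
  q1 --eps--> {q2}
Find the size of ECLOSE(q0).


Starting from q0
Initialize closure = {q0}
q0 has no outgoing epsilon transitions -> nothing to add
Final closure: {q0}
Size = 1

1


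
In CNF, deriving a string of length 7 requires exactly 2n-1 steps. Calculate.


Chomsky Normal Form derivation:
String length n = 7
Each step either:
  - Splits a nonterminal into two (n-1 such steps)
  - Converts a nonterminal to terminal (n such steps)
Total = (n-1) + n = 2n - 1
= 2(7) - 1
= 14 - 1
= 13

13


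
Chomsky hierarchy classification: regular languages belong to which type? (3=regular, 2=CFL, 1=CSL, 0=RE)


Chomsky hierarchy levels:
  Type 3: Regular (DFA/NFA/regex)
  Type 2: Context-free (PDA)
  Type 1: Context-sensitive
  Type 0: Recursively enumerable (TM)
'regular' corresponds to Type 3

3


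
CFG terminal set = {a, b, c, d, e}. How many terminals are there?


Terminal symbols: a, b, c, d, e
Counting each: a (#1), b (#2), c (#3), d (#4), e (#5)
Total = 5

5


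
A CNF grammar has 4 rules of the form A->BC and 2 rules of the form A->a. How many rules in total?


CNF allows two rule forms:
  A -> BC (binary): 4 rules
  A -> a (terminal): 2 rules
Total = 4 + 2 = 6

6


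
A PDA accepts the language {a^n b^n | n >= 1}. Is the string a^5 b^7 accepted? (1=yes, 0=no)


Language requires equal numbers of a's and b's
PDA pushes for each 'a', pops for each 'b'
Number of a's = 5
Number of b's = 7
5 != 7 -> Reject

0


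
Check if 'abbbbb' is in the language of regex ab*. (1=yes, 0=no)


Pattern: ab*
String: 'abbbbb'
Pattern requires: exactly one 'a' followed by zero or more 'b's
First char is 'a' -> OK
Rest 'bbbbb': all b's? Yes
Result: 1

1


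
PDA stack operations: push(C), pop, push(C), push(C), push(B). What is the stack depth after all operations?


Tracing stack operations:
  push(C) -> stack = [C], depth=1
  pop -> removed C, stack = [], depth=0
  push(C) -> stack = [C], depth=1
  push(C) -> stack = [C,C], depth=2
  push(B) -> stack = [C,C,B], depth=3
Final depth = 3

3


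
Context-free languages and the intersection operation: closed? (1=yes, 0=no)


CFL closure properties:
  Closed under: union, concatenation, Kleene star
  NOT closed under: intersection, complement
Operation 'intersection' is in not-closed list -> No (not closed)

0


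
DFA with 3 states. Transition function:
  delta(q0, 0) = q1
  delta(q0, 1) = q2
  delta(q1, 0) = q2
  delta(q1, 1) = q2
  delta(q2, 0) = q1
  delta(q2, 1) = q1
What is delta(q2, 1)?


Looking up transition function:
delta(q2, 1) in the table
Row: q2, Column: 1
Result: q1

q1


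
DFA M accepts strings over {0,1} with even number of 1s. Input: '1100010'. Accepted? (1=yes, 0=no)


DFA has 2 states: q_even (start, accept=yes) and q_odd
Processing string '1100010' character by character:
  Position 0: read '1', 1-count=1 -> q_odd
  Position 1: read '1', 1-count=2 -> q_even
  Position 2: read '0', 1-count=2 -> q_even (no change)
  Position 3: read '0', 1-count=2 -> q_even (no change)
  Position 4: read '0', 1-count=2 -> q_even (no change)
  Position 5: read '1', 1-count=3 -> q_odd
  Position 6: read '0', 1-count=3 -> q_odd (no change)
Final state: q_odd, total 1s = 3 (odd); the DFA requires an even count -> reject

0


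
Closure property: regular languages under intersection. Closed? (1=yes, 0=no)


Regular languages are closed under:
- Union (DFA product construction)
- Intersection (DFA product construction)
- Complement (swap accept/reject states)
- Concatenation (NFA construction)
- Kleene star (NFA construction)
intersection is in this list
Therefore: closed

1


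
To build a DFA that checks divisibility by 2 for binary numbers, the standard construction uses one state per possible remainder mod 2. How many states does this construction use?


Divisibility by 2 is tracked via the remainder mod 2: 0, 1, ..., 1
The construction assigns one state to each remainder
Number of remainders = 2

2


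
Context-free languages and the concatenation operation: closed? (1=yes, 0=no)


CFL closure properties:
  Closed under: union, concatenation, Kleene star
  NOT closed under: intersection, complement
Operation 'concatenation' is in closed list -> Yes (closed)

1


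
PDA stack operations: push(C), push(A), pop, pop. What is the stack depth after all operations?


Tracing stack operations:
  push(C) -> stack = [C], depth=1
  push(A) -> stack = [C,A], depth=2
  pop -> removed A, stack = [C], depth=1
  pop -> removed C, stack = [], depth=0
Final depth = 0

0


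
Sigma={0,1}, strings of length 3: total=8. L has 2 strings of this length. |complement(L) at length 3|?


Alphabet: {0,1}
String length: 3
Total strings of length 3 = 2^3 = 8
Strings in L = 2
Complement = total - |L|
= 8 - 2
= 6

6


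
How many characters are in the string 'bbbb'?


String: 'bbbb'
Counting characters:
  'b' appears 4 time(s)
Total length = 0 + 4 = 4

4


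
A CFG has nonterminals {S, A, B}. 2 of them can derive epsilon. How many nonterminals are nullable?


Nonterminals: {S, A, B}
A nonterminal is nullable if it can derive epsilon
Counting nullable nonterminals: 2
Total nullable = 2

2


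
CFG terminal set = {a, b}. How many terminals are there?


Terminal symbols: a, b
Counting each: a (#1), b (#2)
Total = 2

2


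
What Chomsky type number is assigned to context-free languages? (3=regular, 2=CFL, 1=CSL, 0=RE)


Chomsky hierarchy levels:
  Type 3: Regular (DFA/NFA/regex)
  Type 2: Context-free (PDA)
  Type 1: Context-sensitive
  Type 0: Recursively enumerable (TM)
'context-free' corresponds to Type 2

2


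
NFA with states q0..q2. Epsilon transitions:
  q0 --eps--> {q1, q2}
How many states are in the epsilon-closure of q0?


Starting from q0
Initialize closure = {q0}
Follow epsilon from q0 -> add q1
Follow epsilon from q0 -> add q2
Final closure: {q0, q1, q2}
Size = 3

3


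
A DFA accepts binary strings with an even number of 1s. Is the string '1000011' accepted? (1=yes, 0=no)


DFA has 2 states: q_even (start, accept=yes) and q_odd
Processing string '1000011' character by character:
  Position 0: read '1', 1-count=1 -> q_odd
  Position 1: read '0', 1-count=1 -> q_odd (no change)
  Position 2: read '0', 1-count=1 -> q_odd (no change)
  Position 3: read '0', 1-count=1 -> q_odd (no change)
  Position 4: read '0', 1-count=1 -> q_odd (no change)
  Position 5: read '1', 1-count=2 -> q_even
  Position 6: read '1', 1-count=3 -> q_odd
Final state: q_odd, total 1s = 3 (odd); the DFA requires an even count -> reject

0


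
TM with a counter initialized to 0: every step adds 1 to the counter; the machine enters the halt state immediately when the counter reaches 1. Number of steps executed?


Counter starts at 0. Counting sequence:
  Step 1: counter = 1
Counter reached 1 -> halt
Total steps = 1

1


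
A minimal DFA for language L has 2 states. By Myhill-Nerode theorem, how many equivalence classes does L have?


Myhill-Nerode theorem:
Number of equivalence classes = number of states in minimal DFA
Minimal DFA states = 2
Therefore equivalence classes = 2

2


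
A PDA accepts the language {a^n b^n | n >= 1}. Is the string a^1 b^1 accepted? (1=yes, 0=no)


Language requires equal numbers of a's and b's
PDA pushes for each 'a', pops for each 'b'
Number of a's = 1
Number of b's = 1
1 == 1 -> Accept

1


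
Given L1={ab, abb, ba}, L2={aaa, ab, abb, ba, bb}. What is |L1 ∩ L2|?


L1 = {ab, abb, ba}
L2 = {aaa, ab, abb, ba, bb}
Checking each string in L1 against L2:
  'ab': in L2? Yes
  'abb': in L2? Yes
  'ba': in L2? Yes
Intersection = {ab, abb, ba}
|L1 ∩ L2| = 3

3


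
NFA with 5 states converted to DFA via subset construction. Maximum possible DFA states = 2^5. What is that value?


NFA has 5 states
Subset construction: each DFA state = subset of NFA states
Maximum subsets = 2^5
2^5 = 32

32


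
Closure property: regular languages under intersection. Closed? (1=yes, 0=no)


Regular languages are closed under:
- Union (DFA product construction)
- Intersection (DFA product construction)
- Complement (swap accept/reject states)
- Concatenation (NFA construction)
- Kleene star (NFA construction)
intersection is in this list
Therefore: closed

1


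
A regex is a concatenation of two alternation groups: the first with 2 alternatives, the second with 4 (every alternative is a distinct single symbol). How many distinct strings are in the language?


First group: 2 alternatives
Second group: 4 alternatives
Concatenation: each choice from group 1 pairs with each from group 2
Total = 2 x 4 = 8

8


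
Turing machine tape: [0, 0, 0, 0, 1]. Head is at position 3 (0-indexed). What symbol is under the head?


Tape: [0, 0, 0, 0, 1]
Positions: 0 1 2 3 4
Values:    0 0 0 0 1
Head at position 3
tape[3] = 0

0


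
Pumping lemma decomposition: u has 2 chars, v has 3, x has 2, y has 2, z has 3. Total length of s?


|s| = |u| + |v| + |x| + |y| + |z|
= 2 + 3 + 2 + 2 + 3
= 5 + 2 + 5
= 7 + 5
= 12

12


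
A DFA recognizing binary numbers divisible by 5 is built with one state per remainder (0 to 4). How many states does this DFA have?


Divisibility by 5 is tracked via the remainder mod 5: 0, 1, ..., 4
The construction assigns one state to each remainder
Number of remainders = 5

5


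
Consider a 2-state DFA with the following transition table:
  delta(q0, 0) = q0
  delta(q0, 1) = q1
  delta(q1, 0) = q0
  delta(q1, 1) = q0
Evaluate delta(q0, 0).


Looking up transition function:
delta(q0, 0) in the table
Row: q0, Column: 0
Result: q0

q0


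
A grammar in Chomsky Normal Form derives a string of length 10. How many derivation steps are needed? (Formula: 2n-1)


Chomsky Normal Form derivation:
String length n = 10
Each step either:
  - Splits a nonterminal into two (n-1 such steps)
  - Converts a nonterminal to terminal (n such steps)
Total = (n-1) + n = 2n - 1
= 2(10) - 1
= 20 - 1
= 19

19


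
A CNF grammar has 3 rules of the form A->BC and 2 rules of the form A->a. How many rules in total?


CNF allows two rule forms:
  A -> BC (binary): 3 rules
  A -> a (terminal): 2 rules
Total = 3 + 2 = 5

5


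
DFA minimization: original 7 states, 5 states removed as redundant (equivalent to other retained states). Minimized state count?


Original DFA: 7 states
Redundant states removed: 5
Minimized states = original - removed
= 7 - 5
= 2

2


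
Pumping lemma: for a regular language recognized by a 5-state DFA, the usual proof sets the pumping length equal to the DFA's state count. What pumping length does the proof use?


Pumping lemma for regular languages (standard proof):
Take p = |Q|, the number of DFA states.
Any string of length >= |Q| passes through |Q|+1 states while reading its first |Q| symbols,
so by pigeonhole some state repeats, giving the loop that can be pumped.
Here |Q| = 5
Therefore the proof uses p = 5

5


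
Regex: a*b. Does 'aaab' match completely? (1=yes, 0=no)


Pattern: a*b
String: 'aaab'
Pattern requires: zero or more 'a's followed by exactly one 'b'
Found 3 leading 'a's
Remaining: 'b'
Remaining is exactly 'b' -> match
Result: 1

1


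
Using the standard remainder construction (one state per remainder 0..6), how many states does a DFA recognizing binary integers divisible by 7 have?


Divisibility by 7 is tracked via the remainder mod 7: 0, 1, ..., 6
The construction assigns one state to each remainder
Number of remainders = 7

7


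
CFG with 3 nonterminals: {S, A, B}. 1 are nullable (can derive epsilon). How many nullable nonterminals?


Nonterminals: {S, A, B}
A nonterminal is nullable if it can derive epsilon
Counting nullable nonterminals: 1
Total nullable = 1

1


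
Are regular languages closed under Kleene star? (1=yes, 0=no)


Regular languages are closed under:
- Union (DFA product construction)
- Intersection (DFA product construction)
- Complement (swap accept/reject states)
- Concatenation (NFA construction)
- Kleene star (NFA construction)
Kleene star is in this list
Therefore: closed

1


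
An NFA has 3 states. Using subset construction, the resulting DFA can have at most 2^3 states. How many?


NFA has 3 states
Subset construction: each DFA state = subset of NFA states
Maximum subsets = 2^3
2^3 = 8

8


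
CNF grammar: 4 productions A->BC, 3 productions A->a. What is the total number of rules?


CNF allows two rule forms:
  A -> BC (binary): 4 rules
  A -> a (terminal): 3 rules
Total = 4 + 3 = 7

7


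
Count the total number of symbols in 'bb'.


String: 'bb'
Counting characters:
  'b' appears 2 time(s)
Total length = 0 + 2 = 2

2


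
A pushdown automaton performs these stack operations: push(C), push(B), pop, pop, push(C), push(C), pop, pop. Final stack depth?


Tracing stack operations:
  push(C) -> stack = [C], depth=1
  push(B) -> stack = [C,B], depth=2
  pop -> removed B, stack = [C], depth=1
  pop -> removed C, stack = [], depth=0
  push(C) -> stack = [C], depth=1
  push(C) -> stack = [C,C], depth=2
  pop -> removed C, stack = [C], depth=1
  pop -> removed C, stack = [], depth=0
Final depth = 0

0


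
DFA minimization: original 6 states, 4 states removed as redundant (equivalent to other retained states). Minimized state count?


Original DFA: 6 states
Redundant states removed: 4
Minimized states = original - removed
= 6 - 4
= 2

2


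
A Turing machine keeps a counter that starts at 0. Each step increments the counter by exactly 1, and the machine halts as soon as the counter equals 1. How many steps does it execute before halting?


Counter starts at 0. Counting sequence:
  Step 1: counter = 1
Counter reached 1 -> halt
Total steps = 1

1


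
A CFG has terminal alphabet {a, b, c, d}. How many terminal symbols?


Terminal symbols: a, b, c, d
Counting each: a (#1), b (#2), c (#3), d (#4)
Total = 4

4


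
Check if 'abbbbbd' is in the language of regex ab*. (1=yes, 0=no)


Pattern: ab*
String: 'abbbbbd'
Pattern requires: exactly one 'a' followed by zero or more 'b's
First char is 'a' -> OK
Rest 'bbbbbd': all b's? No
Result: 0

0


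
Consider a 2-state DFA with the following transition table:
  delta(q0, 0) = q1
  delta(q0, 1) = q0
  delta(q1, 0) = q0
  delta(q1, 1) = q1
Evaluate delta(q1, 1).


Looking up transition function:
delta(q1, 1) in the table
Row: q1, Column: 1
Result: q1

q1


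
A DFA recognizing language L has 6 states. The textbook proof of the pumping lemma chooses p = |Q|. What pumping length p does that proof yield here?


Pumping lemma for regular languages (standard proof):
Take p = |Q|, the number of DFA states.
Any string of length >= |Q| passes through |Q|+1 states while reading its first |Q| symbols,
so by pigeonhole some state repeats, giving the loop that can be pumped.
Here |Q| = 6
Therefore the proof uses p = 6

6


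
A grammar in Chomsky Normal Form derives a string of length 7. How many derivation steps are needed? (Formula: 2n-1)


Chomsky Normal Form derivation:
String length n = 7
Each step either:
  - Splits a nonterminal into two (n-1 such steps)
  - Converts a nonterminal to terminal (n such steps)
Total = (n-1) + n = 2n - 1
= 2(7) - 1
= 14 - 1
= 13

13


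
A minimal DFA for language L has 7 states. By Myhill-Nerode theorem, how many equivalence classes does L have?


Myhill-Nerode theorem:
Number of equivalence classes = number of states in minimal DFA
Minimal DFA states = 7
Therefore equivalence classes = 7

7


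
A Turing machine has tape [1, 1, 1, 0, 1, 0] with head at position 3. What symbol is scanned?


Tape: [1, 1, 1, 0, 1, 0]
Positions: 0 1 2 3 4 5
Values:    1 1 1 0 1 0
Head at position 3
tape[3] = 0

0


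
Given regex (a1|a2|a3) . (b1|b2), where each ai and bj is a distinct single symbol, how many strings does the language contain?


First group: 3 alternatives
Second group: 2 alternatives
Concatenation: each choice from group 1 pairs with each from group 2
Total = 3 x 2 = 6

6


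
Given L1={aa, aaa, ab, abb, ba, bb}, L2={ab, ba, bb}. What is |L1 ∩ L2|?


L1 = {aa, aaa, ab, abb, ba, bb}
L2 = {ab, ba, bb}
Checking each string in L1 against L2:
  'aa': in L2? No
  'aaa': in L2? No
  'ab': in L2? Yes
  'abb': in L2? No
  'ba': in L2? Yes
  'bb': in L2? Yes
Intersection = {ab, ba, bb}
|L1 ∩ L2| = 3

3


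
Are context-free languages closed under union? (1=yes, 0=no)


CFL closure properties:
  Closed under: union, concatenation, Kleene star
  NOT closed under: intersection, complement
Operation 'union' is in closed list -> Yes (closed)

1


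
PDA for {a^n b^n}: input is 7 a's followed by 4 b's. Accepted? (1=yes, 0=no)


Language requires equal numbers of a's and b's
PDA pushes for each 'a', pops for each 'b'
Number of a's = 7
Number of b's = 4
7 != 4 -> Reject

0


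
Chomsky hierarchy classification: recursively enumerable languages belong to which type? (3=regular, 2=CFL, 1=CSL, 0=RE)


Chomsky hierarchy levels:
  Type 3: Regular (DFA/NFA/regex)
  Type 2: Context-free (PDA)
  Type 1: Context-sensitive
  Type 0: Recursively enumerable (TM)
'recursively enumerable' corresponds to Type 0

0


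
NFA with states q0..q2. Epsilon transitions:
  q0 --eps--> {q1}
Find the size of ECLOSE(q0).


Starting from q0
Initialize closure = {q0}
Follow epsilon from q0 -> add q1
Final closure: {q0, q1}
Size = 2

2


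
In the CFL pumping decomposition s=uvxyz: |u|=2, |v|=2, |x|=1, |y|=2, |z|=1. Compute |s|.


|s| = |u| + |v| + |x| + |y| + |z|
= 2 + 2 + 1 + 2 + 1
= 4 + 1 + 3
= 5 + 3
= 8

8


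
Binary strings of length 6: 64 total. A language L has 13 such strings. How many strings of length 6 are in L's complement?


Alphabet: {0,1}
String length: 6
Total strings of length 6 = 2^6 = 64
Strings in L = 13
Complement = total - |L|
= 64 - 13
= 51

51


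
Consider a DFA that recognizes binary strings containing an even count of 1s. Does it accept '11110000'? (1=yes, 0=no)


DFA has 2 states: q_even (start, accept=yes) and q_odd
Processing string '11110000' character by character:
  Position 0: read '1', 1-count=1 -> q_odd
  Position 1: read '1', 1-count=2 -> q_even
  Position 2: read '1', 1-count=3 -> q_odd
  Position 3: read '1', 1-count=4 -> q_even
  Position 4: read '0', 1-count=4 -> q_even (no change)
  Position 5: read '0', 1-count=4 -> q_even (no change)
  Position 6: read '0', 1-count=4 -> q_even (no change)
  Position 7: read '0', 1-count=4 -> q_even (no change)
Final state: q_even, total 1s = 4 (even); the DFA requires an even count -> accept

1


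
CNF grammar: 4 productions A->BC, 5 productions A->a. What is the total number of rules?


CNF allows two rule forms:
  A -> BC (binary): 4 rules
  A -> a (terminal): 5 rules
Total = 4 + 5 = 9

9


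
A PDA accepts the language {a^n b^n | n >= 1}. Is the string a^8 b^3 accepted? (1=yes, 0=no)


Language requires equal numbers of a's and b's
PDA pushes for each 'a', pops for each 'b'
Number of a's = 8
Number of b's = 3
8 != 3 -> Reject

0


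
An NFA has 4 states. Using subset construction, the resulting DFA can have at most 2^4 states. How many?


NFA has 4 states
Subset construction: each DFA state = subset of NFA states
Maximum subsets = 2^4
2^4 = 16

16


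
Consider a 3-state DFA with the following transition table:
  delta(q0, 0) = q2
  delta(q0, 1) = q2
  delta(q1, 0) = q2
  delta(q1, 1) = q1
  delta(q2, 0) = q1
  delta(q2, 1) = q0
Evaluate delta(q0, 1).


Looking up transition function:
delta(q0, 1) in the table
Row: q0, Column: 1
Result: q2

q2


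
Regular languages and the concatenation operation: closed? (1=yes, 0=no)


Regular languages are closed under all standard operations:
- Union: Yes (product construction)
- Intersection: Yes (product construction)
- Complement: Yes (swap accept/reject)
- Concatenation: Yes (NFA construction)
Operation: concatenation -> Closed

1


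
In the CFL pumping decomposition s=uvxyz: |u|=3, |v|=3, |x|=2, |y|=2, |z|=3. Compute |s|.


|s| = |u| + |v| + |x| + |y| + |z|
= 3 + 3 + 2 + 2 + 3
= 6 + 2 + 5
= 8 + 5
= 13

13


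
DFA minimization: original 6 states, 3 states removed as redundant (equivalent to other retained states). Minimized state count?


Original DFA: 6 states
Redundant states removed: 3
Minimized states = original - removed
= 6 - 3
= 3

3


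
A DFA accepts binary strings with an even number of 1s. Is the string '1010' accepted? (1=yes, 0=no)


DFA has 2 states: q_even (start, accept=yes) and q_odd
Processing string '1010' character by character:
  Position 0: read '1', 1-count=1 -> q_odd
  Position 1: read '0', 1-count=1 -> q_odd (no change)
  Position 2: read '1', 1-count=2 -> q_even
  Position 3: read '0', 1-count=2 -> q_even (no change)
Final state: q_even, total 1s = 2 (even); the DFA requires an even count -> accept

1


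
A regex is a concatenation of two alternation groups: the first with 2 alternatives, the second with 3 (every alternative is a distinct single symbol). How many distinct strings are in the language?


First group: 2 alternatives
Second group: 3 alternatives
Concatenation: each choice from group 1 pairs with each from group 2
Total = 2 x 3 = 6

6


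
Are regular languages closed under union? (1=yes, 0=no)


Regular languages are closed under:
- Union (DFA product construction)
- Intersection (DFA product construction)
- Complement (swap accept/reject states)
- Concatenation (NFA construction)
- Kleene star (NFA construction)
union is in this list
Therefore: closed

1
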